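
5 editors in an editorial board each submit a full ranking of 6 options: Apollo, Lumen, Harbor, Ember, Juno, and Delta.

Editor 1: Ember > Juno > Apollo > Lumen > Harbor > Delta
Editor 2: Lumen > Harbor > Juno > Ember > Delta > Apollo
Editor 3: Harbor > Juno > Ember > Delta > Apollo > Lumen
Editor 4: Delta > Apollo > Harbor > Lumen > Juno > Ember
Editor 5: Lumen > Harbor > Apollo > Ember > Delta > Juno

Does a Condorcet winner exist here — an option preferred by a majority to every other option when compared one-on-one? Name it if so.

Head-to-head results (5 voters total):
Apollo vs Lumen: Apollo wins 3–2.
Apollo vs Harbor: Harbor wins 3–2.
Apollo vs Ember: Ember wins 3–2.
Apollo vs Juno: Juno wins 3–2.
Apollo vs Delta: Delta wins 3–2.
Lumen vs Harbor: Lumen wins 3–2.
Lumen vs Ember: Lumen wins 3–2.
Lumen vs Juno: Lumen wins 3–2.
Lumen vs Delta: Lumen wins 3–2.
Harbor vs Ember: Harbor wins 4–1.
Harbor vs Juno: Harbor wins 4–1.
Harbor vs Delta: Harbor wins 4–1.
Ember vs Juno: Juno wins 3–2.
Ember vs Delta: Ember wins 4–1.
Juno vs Delta: Juno wins 3–2.
No candidate beats all others: Apollo beats Lumen beats Harbor beats Apollo, a majority cycle.

No Condorcet winner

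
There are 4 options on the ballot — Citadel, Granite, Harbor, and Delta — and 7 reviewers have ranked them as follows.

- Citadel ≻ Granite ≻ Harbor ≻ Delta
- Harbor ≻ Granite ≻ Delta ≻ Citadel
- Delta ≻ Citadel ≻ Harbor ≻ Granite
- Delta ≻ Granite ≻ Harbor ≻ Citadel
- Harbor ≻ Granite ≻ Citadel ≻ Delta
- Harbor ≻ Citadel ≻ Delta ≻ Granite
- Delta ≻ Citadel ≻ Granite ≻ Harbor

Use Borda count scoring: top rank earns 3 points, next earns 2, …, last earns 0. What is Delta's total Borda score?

11

Borda scores:
  Citadel: 3 + 0 + 2 + 0 + 1 + 2 + 2 = 10
  Granite: 2 + 2 + 0 + 2 + 2 + 0 + 1 = 9
  Harbor: 1 + 3 + 1 + 1 + 3 + 3 + 0 = 12
  Delta: 0 + 1 + 3 + 3 + 0 + 1 + 3 = 11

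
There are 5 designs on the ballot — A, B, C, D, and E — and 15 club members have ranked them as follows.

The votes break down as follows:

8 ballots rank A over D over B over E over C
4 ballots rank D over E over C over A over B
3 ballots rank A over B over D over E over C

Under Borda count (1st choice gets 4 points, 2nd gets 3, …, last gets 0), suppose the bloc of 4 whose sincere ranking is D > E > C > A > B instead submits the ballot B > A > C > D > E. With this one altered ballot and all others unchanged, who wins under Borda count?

A

Borda totals with the altered ballot: A 56, B 41, C 8, D 34, E 11.
The winner is unchanged: still A.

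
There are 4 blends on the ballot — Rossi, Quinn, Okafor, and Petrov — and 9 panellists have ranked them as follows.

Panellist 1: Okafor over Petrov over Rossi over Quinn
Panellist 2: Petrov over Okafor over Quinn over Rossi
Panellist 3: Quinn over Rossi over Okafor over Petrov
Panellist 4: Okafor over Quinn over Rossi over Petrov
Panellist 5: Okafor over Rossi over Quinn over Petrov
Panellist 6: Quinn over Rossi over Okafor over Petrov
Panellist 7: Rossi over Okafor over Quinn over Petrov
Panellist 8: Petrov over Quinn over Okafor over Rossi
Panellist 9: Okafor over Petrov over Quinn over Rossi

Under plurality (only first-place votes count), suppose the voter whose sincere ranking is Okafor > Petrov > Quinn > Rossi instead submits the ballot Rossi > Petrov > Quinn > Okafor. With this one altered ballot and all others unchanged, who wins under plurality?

Okafor

First-place totals with the altered ballot: Rossi 2, Quinn 2, Okafor 3, Petrov 2.
The winner is unchanged: still Okafor.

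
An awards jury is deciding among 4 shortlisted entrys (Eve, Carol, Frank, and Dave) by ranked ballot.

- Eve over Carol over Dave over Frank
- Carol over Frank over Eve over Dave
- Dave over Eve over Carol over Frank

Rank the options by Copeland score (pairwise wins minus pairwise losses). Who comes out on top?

Eve

Pairwise results:
  Eve vs Carol: Eve wins 2–1.
  Eve vs Frank: Eve wins 2–1.
  Eve vs Dave: Eve wins 2–1.
  Carol vs Frank: Carol wins 3–0.
  Carol vs Dave: Carol wins 2–1.
  Frank vs Dave: Dave wins 2–1.
Copeland scores (wins − losses):
  Eve: 3 − 0 = 3
  Carol: 2 − 1 = 1
  Frank: 0 − 3 = -3
  Dave: 1 − 2 = -1
Eve has the best Copeland score.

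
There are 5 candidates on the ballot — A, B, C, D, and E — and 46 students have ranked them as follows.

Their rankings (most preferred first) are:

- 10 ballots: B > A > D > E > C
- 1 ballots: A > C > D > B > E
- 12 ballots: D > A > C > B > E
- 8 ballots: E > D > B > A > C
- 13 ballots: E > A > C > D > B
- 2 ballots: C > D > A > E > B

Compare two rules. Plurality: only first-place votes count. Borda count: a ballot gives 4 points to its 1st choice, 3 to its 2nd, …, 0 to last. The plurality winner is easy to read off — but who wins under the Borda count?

A

Plurality first-place counts: A 1, B 10, C 2, D 12, E 21 → E.
Borda totals: A 121, B 69, C 61, D 113, E 96 → A.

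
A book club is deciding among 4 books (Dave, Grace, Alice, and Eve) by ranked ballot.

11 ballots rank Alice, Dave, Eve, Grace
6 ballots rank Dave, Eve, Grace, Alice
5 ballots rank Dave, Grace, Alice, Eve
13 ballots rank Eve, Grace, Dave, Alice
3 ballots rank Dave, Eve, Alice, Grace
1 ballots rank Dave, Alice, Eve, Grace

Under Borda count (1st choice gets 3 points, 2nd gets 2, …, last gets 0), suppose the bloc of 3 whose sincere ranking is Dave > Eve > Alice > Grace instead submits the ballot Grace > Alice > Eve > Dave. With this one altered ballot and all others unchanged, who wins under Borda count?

Borda totals with the altered ballot: Dave 71, Grace 51, Alice 46, Eve 66.
The winner is unchanged: still Dave.

Dave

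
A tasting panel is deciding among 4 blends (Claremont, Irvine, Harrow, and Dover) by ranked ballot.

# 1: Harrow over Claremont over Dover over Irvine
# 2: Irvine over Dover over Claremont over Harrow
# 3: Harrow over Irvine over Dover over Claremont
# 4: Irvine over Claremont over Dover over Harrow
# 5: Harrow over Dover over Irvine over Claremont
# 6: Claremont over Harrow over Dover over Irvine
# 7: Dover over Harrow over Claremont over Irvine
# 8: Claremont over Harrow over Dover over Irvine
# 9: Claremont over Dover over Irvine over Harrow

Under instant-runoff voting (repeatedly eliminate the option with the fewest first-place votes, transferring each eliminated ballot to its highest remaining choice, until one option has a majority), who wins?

Round 1: Claremont 3, Harrow 3, Irvine 2, Dover 1. Dover has the fewest and is eliminated.
Round 2: Harrow 4, Claremont 3, Irvine 2. Irvine has the fewest and is eliminated.
Round 3: Claremont 5, Harrow 4. Claremont has a majority.

Claremont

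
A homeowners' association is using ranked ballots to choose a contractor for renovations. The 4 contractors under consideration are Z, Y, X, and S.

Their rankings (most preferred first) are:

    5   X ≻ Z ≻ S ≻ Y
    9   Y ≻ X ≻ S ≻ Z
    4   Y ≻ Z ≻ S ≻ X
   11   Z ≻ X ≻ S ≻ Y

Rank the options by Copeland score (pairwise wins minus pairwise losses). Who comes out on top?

Pairwise results:
  Z vs Y: Z wins 16–13.
  Z vs X: Z wins 15–14.
  Z vs S: Z wins 20–9.
  Y vs X: X wins 16–13.
  Y vs S: S wins 16–13.
  X vs S: X wins 25–4.
Copeland scores (wins − losses):
  Z: 3 − 0 = 3
  Y: 0 − 3 = -3
  X: 2 − 1 = 1
  S: 1 − 2 = -1
Z has the best Copeland score.

Z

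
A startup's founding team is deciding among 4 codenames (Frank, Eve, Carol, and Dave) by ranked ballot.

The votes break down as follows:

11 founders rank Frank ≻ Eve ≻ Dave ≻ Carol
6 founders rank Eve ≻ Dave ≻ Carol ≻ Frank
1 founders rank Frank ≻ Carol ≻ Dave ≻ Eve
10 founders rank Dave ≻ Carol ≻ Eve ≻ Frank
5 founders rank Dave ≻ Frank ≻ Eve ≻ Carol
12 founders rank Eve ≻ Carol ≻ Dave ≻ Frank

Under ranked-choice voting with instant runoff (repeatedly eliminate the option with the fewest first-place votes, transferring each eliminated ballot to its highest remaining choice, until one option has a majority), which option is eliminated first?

Carol

Round 1: Eve 18, Dave 15, Frank 12, Carol 0. Carol has the fewest and is eliminated.
Round 2: Eve 18, Dave 15, Frank 12. Frank has the fewest and is eliminated.
Round 3: Eve 29, Dave 16. Eve has a majority.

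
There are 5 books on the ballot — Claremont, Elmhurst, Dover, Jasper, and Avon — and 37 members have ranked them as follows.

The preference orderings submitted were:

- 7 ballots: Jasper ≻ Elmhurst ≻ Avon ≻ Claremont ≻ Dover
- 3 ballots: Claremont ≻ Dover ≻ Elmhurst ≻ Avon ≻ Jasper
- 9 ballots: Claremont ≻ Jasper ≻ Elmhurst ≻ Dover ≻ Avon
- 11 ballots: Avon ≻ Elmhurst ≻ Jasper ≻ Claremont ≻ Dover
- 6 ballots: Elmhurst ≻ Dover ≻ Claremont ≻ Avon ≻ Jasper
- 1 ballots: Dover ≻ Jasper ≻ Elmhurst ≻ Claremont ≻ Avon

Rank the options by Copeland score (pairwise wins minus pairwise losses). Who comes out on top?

Pairwise results:
  Claremont vs Elmhurst: Elmhurst wins 25–12.
  Claremont vs Dover: Claremont wins 30–7.
  Claremont vs Jasper: Jasper wins 19–18.
  Claremont vs Avon: Claremont wins 19–18.
  Elmhurst vs Dover: Elmhurst wins 33–4.
  Elmhurst vs Jasper: Elmhurst wins 20–17.
  Elmhurst vs Avon: Elmhurst wins 26–11.
  Dover vs Jasper: Jasper wins 27–10.
  Dover vs Avon: Dover wins 19–18.
  Jasper vs Avon: Avon wins 20–17.
Copeland scores (wins − losses):
  Claremont: 2 − 2 = 0
  Elmhurst: 4 − 0 = 4
  Dover: 1 − 3 = -2
  Jasper: 2 − 2 = 0
  Avon: 1 − 3 = -2
Elmhurst has the best Copeland score.

Elmhurst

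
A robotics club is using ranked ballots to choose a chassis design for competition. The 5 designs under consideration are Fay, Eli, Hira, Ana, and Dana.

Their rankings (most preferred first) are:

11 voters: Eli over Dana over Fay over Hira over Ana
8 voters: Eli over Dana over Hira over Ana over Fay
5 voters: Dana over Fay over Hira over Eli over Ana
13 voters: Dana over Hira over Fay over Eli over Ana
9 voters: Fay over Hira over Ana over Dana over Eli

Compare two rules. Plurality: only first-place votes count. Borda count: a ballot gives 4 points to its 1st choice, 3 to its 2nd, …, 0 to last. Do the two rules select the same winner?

No

Plurality first-place counts: Fay 9, Eli 19, Hira 0, Ana 0, Dana 18 → Eli.
Borda totals: Fay 99, Eli 94, Hira 103, Ana 26, Dana 138 → Dana.
The two rules disagree: plurality picks Eli, Borda picks Dana.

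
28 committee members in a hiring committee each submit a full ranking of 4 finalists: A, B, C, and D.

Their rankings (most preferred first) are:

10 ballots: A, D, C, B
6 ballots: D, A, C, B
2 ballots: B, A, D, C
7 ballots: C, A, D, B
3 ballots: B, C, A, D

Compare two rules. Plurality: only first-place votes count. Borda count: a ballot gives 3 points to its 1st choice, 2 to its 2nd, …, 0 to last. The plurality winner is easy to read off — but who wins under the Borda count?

Plurality first-place counts: A 10, B 5, C 7, D 6 → A.
Borda totals: A 63, B 15, C 43, D 47 → A.

A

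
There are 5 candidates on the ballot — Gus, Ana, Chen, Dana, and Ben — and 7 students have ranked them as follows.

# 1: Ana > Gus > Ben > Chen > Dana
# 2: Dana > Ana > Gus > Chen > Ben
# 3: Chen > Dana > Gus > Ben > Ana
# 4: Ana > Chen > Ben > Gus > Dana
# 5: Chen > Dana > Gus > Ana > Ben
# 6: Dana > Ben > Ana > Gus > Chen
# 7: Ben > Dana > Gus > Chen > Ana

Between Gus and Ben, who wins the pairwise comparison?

Ballots ranking Gus above Ben: 4.
Ballots ranking Ben above Gus: 3.
Gus wins the head-to-head, 4–3.

Gus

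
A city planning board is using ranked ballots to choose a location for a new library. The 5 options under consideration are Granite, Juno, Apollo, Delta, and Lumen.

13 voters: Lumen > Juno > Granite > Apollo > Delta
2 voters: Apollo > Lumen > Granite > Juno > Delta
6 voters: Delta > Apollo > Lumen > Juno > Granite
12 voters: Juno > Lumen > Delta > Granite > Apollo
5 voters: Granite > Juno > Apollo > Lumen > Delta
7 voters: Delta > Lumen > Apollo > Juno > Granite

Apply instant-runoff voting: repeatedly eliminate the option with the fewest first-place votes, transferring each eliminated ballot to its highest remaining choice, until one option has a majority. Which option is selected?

Lumen

Round 1: Delta 13, Lumen 13, Juno 12, Granite 5, Apollo 2. Apollo has the fewest and is eliminated.
Round 2: Lumen 15, Delta 13, Juno 12, Granite 5. Granite has the fewest and is eliminated.
Round 3: Juno 17, Lumen 15, Delta 13. Delta has the fewest and is eliminated.
Round 4: Lumen 28, Juno 17. Lumen has a majority.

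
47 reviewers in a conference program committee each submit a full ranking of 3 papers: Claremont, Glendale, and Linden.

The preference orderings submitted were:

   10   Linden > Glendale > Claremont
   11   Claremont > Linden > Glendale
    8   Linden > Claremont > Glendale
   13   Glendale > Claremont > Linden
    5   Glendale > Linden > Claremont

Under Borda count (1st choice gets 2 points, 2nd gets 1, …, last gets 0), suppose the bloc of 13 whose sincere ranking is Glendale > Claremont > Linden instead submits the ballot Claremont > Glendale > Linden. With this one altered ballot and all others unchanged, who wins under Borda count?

Borda totals with the altered ballot: Claremont 56, Glendale 33, Linden 52.
The switch changes the winner from Linden to Claremont.

Claremont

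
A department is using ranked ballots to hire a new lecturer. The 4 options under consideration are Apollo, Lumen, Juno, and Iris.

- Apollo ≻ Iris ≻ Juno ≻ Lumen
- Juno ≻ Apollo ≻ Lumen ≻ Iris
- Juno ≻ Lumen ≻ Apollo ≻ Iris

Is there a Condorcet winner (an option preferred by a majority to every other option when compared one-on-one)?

Head-to-head results (3 voters total):
Apollo vs Lumen: Apollo wins 2–1.
Apollo vs Juno: Juno wins 2–1.
Apollo vs Iris: Apollo wins 3–0.
Lumen vs Juno: Juno wins 3–0.
Lumen vs Iris: Lumen wins 2–1.
Juno vs Iris: Juno wins 2–1.
Juno beats each rival — Apollo (2–1), Lumen (3–0), Iris (2–1) — so Juno is the Condorcet winner.

Yes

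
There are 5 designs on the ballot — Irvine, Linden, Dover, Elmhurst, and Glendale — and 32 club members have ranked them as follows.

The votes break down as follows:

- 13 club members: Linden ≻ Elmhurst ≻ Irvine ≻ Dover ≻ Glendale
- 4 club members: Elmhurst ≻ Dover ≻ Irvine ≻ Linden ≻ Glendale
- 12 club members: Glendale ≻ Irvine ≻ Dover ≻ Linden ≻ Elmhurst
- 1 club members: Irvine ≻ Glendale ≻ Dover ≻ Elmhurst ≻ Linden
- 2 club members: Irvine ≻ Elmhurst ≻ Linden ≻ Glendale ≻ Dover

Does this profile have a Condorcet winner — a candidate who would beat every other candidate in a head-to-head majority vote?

Head-to-head results (32 voters total):
Irvine vs Linden: Irvine wins 19–13.
Irvine vs Dover: Irvine wins 28–4.
Irvine vs Elmhurst: Elmhurst wins 17–15.
Irvine vs Glendale: Irvine wins 20–12.
Linden vs Dover: Dover wins 17–15.
Linden vs Elmhurst: Linden wins 25–7.
Linden vs Glendale: Linden wins 19–13.
Dover vs Elmhurst: Elmhurst wins 19–13.
Dover vs Glendale: Dover wins 17–15.
Elmhurst vs Glendale: Elmhurst wins 19–13.
No candidate beats all others: Irvine beats Linden beats Elmhurst beats Irvine, a majority cycle.

No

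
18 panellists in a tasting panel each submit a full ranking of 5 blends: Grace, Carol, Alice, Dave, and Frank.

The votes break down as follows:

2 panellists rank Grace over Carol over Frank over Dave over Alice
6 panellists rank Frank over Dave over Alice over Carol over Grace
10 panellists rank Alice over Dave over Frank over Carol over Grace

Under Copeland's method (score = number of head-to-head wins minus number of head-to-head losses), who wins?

Alice

Pairwise results:
  Grace vs Carol: Carol wins 16–2.
  Grace vs Alice: Alice wins 16–2.
  Grace vs Dave: Dave wins 16–2.
  Grace vs Frank: Frank wins 16–2.
  Carol vs Alice: Alice wins 16–2.
  Carol vs Dave: Dave wins 16–2.
  Carol vs Frank: Frank wins 16–2.
  Alice vs Dave: Alice wins 10–8.
  Alice vs Frank: Alice wins 10–8.
  Dave vs Frank: Dave wins 10–8.
Copeland scores (wins − losses):
  Grace: 0 − 4 = -4
  Carol: 1 − 3 = -2
  Alice: 4 − 0 = 4
  Dave: 3 − 1 = 2
  Frank: 2 − 2 = 0
Alice has the best Copeland score.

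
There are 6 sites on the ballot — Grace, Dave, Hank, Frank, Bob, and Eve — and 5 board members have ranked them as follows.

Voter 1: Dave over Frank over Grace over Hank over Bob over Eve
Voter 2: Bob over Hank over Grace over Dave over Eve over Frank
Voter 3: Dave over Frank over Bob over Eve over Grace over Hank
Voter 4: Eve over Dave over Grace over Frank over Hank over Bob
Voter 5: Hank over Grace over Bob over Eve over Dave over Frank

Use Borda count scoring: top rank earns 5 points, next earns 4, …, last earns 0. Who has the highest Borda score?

Dave

Borda scores:
  Grace: 3 + 3 + 1 + 3 + 4 = 14
  Dave: 5 + 2 + 5 + 4 + 1 = 17
  Hank: 2 + 4 + 0 + 1 + 5 = 12
  Frank: 4 + 0 + 4 + 2 + 0 = 10
  Bob: 1 + 5 + 3 + 0 + 3 = 12
  Eve: 0 + 1 + 2 + 5 + 2 = 10
Dave has the highest total.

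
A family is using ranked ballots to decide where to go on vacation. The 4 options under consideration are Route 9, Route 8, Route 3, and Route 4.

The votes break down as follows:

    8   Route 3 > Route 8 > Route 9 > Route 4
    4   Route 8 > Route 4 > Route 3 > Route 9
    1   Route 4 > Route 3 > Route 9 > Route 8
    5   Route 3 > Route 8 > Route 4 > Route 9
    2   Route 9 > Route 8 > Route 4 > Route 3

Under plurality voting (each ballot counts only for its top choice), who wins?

Route 3

First-place vote totals:
  Route 9: 2
  Route 8: 4
  Route 3: 13
  Route 4: 1
Route 3 has the most first-place votes.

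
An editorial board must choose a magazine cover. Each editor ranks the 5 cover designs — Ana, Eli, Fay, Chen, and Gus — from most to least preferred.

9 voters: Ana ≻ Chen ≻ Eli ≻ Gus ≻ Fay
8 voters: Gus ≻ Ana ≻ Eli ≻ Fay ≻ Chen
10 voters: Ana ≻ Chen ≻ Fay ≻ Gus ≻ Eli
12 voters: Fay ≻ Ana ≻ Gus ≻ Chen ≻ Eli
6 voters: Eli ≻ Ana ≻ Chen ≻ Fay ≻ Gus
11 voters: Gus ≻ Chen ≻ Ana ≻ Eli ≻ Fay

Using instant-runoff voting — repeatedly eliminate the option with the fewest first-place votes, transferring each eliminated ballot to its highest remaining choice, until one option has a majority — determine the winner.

Round 1: Ana 19, Gus 19, Fay 12, Eli 6, Chen 0. Chen has the fewest and is eliminated.
Round 2: Ana 19, Gus 19, Fay 12, Eli 6. Eli has the fewest and is eliminated.
Round 3: Ana 25, Gus 19, Fay 12. Fay has the fewest and is eliminated.
Round 4: Ana 37, Gus 19. Ana has a majority.

Ana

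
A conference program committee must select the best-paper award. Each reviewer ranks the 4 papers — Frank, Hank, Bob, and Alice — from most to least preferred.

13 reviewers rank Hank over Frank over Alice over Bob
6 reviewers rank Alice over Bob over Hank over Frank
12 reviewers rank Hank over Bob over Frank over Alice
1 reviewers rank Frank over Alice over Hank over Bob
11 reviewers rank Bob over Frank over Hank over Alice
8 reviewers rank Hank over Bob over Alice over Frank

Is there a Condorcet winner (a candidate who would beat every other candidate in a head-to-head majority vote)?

Yes

Head-to-head results (51 voters total):
Frank vs Hank: Hank wins 39–12.
Frank vs Bob: Bob wins 37–14.
Frank vs Alice: Frank wins 37–14.
Hank vs Bob: Hank wins 34–17.
Hank vs Alice: Hank wins 44–7.
Bob vs Alice: Bob wins 31–20.
Hank beats each rival — Frank (39–12), Bob (34–17), Alice (44–7) — so Hank is the Condorcet winner.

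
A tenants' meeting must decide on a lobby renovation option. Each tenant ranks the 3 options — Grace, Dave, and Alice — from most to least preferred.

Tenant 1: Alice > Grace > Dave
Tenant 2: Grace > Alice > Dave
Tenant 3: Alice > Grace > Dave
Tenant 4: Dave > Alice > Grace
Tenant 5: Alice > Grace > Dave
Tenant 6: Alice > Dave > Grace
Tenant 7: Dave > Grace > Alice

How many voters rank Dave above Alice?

2

Ballots ranking Dave above Alice: 2.
Ballots ranking Alice above Dave: 5.
So 2 of 7 voters prefer Dave to Alice.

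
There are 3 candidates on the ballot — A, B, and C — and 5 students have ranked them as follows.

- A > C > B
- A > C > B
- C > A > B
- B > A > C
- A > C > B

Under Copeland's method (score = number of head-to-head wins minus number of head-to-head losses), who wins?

A

Pairwise results:
  A vs B: A wins 4–1.
  A vs C: A wins 4–1.
  B vs C: C wins 4–1.
Copeland scores (wins − losses):
  A: 2 − 0 = 2
  B: 0 − 2 = -2
  C: 1 − 1 = 0
A has the best Copeland score.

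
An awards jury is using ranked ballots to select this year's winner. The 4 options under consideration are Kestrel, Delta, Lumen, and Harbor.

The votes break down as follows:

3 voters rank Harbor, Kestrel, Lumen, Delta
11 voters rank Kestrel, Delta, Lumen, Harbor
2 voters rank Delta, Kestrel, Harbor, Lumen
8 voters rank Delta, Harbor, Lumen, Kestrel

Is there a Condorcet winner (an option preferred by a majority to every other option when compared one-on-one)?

Yes

Head-to-head results (24 voters total):
Kestrel vs Delta: Kestrel wins 14–10.
Kestrel vs Lumen: Kestrel wins 16–8.
Kestrel vs Harbor: Kestrel wins 13–11.
Delta vs Lumen: Delta wins 21–3.
Delta vs Harbor: Delta wins 21–3.
Lumen vs Harbor: Harbor wins 13–11.
Kestrel beats each rival — Delta (14–10), Lumen (16–8), Harbor (13–11) — so Kestrel is the Condorcet winner.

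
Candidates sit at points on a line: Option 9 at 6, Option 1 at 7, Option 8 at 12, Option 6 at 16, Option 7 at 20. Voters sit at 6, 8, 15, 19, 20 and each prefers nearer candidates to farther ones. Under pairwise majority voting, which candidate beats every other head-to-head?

With single-peaked preferences on a line, the Condorcet winner is the candidate closest to the median voter.
The median voter (position 15) is closest to Option 6 at 16.
Check: Option 6 vs Option 1 — voters closer to Option 6: 3 of 5.

Option 6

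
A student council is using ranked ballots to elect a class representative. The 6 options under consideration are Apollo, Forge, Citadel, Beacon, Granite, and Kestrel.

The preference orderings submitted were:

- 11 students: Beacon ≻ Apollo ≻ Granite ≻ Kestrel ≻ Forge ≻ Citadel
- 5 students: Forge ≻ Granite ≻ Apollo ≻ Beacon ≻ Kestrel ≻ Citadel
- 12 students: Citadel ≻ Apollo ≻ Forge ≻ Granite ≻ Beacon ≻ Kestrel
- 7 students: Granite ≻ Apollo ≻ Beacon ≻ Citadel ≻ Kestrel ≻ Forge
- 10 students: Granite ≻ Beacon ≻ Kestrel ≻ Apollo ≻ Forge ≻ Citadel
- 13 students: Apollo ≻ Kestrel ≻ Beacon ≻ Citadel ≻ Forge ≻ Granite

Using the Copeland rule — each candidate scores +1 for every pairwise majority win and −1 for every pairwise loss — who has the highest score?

Apollo

Pairwise results:
  Apollo vs Forge: Apollo wins 53–5.
  Apollo vs Citadel: Apollo wins 46–12.
  Apollo vs Beacon: Apollo wins 37–21.
  Apollo vs Granite: Apollo wins 36–22.
  Apollo vs Kestrel: Apollo wins 48–10.
  Forge vs Citadel: Citadel wins 32–26.
  Forge vs Beacon: Beacon wins 41–17.
  Forge vs Granite: Forge wins 30–28.
  Forge vs Kestrel: Kestrel wins 41–17.
  Citadel vs Beacon: Beacon wins 46–12.
  Citadel vs Granite: Granite wins 33–25.
  Citadel vs Kestrel: Kestrel wins 39–19.
  Beacon vs Granite: Granite wins 34–24.
  Beacon vs Kestrel: Beacon wins 45–13.
  Granite vs Kestrel: Granite wins 45–13.
Copeland scores (wins − losses):
  Apollo: 5 − 0 = 5
  Forge: 1 − 4 = -3
  Citadel: 1 − 4 = -3
  Beacon: 3 − 2 = 1
  Granite: 3 − 2 = 1
  Kestrel: 2 − 3 = -1
Apollo has the best Copeland score.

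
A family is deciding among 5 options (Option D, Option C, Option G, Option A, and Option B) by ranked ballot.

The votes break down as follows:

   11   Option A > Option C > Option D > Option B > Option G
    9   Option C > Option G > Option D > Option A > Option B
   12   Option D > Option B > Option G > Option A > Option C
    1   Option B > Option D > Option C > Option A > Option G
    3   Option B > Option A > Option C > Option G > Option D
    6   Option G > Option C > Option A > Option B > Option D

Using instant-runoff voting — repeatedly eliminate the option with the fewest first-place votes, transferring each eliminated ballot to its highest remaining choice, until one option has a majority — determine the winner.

Option A

Round 1: Option D 12, Option A 11, Option C 9, Option G 6, Option B 4. Option B has the fewest and is eliminated.
Round 2: Option A 14, Option D 13, Option C 9, Option G 6. Option G has the fewest and is eliminated.
Round 3: Option C 15, Option A 14, Option D 13. Option D has the fewest and is eliminated.
Round 4: Option A 26, Option C 16. Option A has a majority.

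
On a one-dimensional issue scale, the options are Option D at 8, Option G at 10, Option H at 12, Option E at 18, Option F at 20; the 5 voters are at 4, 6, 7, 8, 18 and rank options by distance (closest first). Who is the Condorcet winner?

Option D

With single-peaked preferences on a line, the Condorcet winner is the candidate closest to the median voter.
The median voter (position 7) is closest to Option D at 8.
Check: Option D vs Option H — voters closer to Option D: 4 of 5.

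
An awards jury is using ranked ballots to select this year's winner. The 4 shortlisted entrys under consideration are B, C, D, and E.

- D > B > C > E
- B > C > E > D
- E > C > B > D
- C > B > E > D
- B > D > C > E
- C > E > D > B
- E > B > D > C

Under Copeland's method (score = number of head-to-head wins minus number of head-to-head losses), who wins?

Pairwise results:
  B vs C: B wins 4–3.
  B vs D: B wins 5–2.
  B vs E: B wins 4–3.
  C vs D: C wins 4–3.
  C vs E: C wins 5–2.
  D vs E: E wins 5–2.
Copeland scores (wins − losses):
  B: 3 − 0 = 3
  C: 2 − 1 = 1
  D: 0 − 3 = -3
  E: 1 − 2 = -1
B has the best Copeland score.

B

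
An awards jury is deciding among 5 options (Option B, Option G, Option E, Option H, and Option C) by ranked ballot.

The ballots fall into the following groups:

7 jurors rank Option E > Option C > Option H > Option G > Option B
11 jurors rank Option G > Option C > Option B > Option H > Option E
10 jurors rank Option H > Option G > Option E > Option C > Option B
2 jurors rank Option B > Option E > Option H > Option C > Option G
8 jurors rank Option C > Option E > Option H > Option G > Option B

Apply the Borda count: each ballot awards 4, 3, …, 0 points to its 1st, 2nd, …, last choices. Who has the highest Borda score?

Option C

Borda scores:
  Option B: 7·0 + 11·2 + 10·0 + 2·4 + 8·0 = 30
  Option G: 7·1 + 11·4 + 10·3 + 2·0 + 8·1 = 89
  Option E: 7·4 + 11·0 + 10·2 + 2·3 + 8·3 = 78
  Option H: 7·2 + 11·1 + 10·4 + 2·2 + 8·2 = 85
  Option C: 7·3 + 11·3 + 10·1 + 2·1 + 8·4 = 98
Option C has the highest total.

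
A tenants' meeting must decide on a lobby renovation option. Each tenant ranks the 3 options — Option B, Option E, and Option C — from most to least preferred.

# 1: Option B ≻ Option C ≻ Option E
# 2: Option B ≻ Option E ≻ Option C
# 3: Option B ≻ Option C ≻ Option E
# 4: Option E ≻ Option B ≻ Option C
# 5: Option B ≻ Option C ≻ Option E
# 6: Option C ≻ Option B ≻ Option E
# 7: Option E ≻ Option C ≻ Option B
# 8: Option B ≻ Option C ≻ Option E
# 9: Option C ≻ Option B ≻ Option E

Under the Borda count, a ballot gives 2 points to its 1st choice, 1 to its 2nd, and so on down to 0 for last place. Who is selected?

Borda scores:
  Option B: 2 + 2 + 2 + 1 + 2 + 1 + 0 + 2 + 1 = 13
  Option E: 0 + 1 + 0 + 2 + 0 + 0 + 2 + 0 + 0 = 5
  Option C: 1 + 0 + 1 + 0 + 1 + 2 + 1 + 1 + 2 = 9
Option B has the highest total.

Option B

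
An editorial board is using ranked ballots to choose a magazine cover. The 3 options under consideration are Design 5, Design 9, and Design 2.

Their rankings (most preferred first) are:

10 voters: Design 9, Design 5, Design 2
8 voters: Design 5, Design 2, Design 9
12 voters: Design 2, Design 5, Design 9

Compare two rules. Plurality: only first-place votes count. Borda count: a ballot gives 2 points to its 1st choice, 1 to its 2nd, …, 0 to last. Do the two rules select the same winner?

Plurality first-place counts: Design 5 8, Design 9 10, Design 2 12 → Design 2.
Borda totals: Design 5 38, Design 9 20, Design 2 32 → Design 5.
The two rules disagree: plurality picks Design 2, Borda picks Design 5.

No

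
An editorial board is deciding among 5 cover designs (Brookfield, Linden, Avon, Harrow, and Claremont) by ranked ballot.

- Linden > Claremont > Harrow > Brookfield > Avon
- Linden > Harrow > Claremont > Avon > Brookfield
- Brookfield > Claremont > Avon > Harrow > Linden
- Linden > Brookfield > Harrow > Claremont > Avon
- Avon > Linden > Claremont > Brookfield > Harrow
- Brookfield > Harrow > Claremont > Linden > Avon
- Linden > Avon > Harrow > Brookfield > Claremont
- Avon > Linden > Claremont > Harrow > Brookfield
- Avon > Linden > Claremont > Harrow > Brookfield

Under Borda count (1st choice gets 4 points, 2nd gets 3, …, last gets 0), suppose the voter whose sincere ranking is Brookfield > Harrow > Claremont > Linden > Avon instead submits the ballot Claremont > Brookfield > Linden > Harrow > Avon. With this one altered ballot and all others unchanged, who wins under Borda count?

Linden

Borda totals with the altered ballot: Brookfield 13, Linden 27, Avon 18, Harrow 13, Claremont 19.
The winner is unchanged: still Linden.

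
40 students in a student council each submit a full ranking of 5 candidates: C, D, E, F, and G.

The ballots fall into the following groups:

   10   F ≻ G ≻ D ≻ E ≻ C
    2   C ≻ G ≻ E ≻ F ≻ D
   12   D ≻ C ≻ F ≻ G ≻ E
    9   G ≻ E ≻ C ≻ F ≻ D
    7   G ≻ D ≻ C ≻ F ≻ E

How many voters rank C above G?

Ballots ranking C above G: 2+12 = 14.
Ballots ranking G above C: 10+9+7 = 26.
So 14 of 40 voters prefer C to G.

14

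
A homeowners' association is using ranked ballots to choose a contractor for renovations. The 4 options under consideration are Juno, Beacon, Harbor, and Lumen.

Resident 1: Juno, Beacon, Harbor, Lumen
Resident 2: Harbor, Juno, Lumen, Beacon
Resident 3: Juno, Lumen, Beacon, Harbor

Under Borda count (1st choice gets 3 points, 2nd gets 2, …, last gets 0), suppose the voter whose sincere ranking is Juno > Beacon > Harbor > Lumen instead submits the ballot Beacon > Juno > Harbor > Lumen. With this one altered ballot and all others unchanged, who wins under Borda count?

Borda totals with the altered ballot: Juno 7, Beacon 4, Harbor 4, Lumen 3.
The winner is unchanged: still Juno.

Juno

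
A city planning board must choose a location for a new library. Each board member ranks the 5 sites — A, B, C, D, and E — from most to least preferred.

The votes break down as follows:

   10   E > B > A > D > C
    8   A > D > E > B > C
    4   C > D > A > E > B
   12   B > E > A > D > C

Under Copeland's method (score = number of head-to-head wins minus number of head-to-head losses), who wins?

Pairwise results:
  A vs B: B wins 22–12.
  A vs C: A wins 30–4.
  A vs D: A wins 30–4.
  A vs E: E wins 22–12.
  B vs C: B wins 30–4.
  B vs D: B wins 22–12.
  B vs E: E wins 22–12.
  C vs D: D wins 30–4.
  C vs E: E wins 30–4.
  D vs E: E wins 22–12.
Copeland scores (wins − losses):
  A: 2 − 2 = 0
  B: 3 − 1 = 2
  C: 0 − 4 = -4
  D: 1 − 3 = -2
  E: 4 − 0 = 4
E has the best Copeland score.

E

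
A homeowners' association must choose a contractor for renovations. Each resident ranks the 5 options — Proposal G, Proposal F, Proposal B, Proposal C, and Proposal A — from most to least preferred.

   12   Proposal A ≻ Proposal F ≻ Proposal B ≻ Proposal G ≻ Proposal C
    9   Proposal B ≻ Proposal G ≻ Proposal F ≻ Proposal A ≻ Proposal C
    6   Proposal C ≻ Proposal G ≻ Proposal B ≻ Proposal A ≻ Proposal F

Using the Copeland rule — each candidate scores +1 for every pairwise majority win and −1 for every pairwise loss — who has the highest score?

Pairwise results:
  Proposal G vs Proposal F: Proposal G wins 15–12.
  Proposal G vs Proposal B: Proposal B wins 21–6.
  Proposal G vs Proposal C: Proposal G wins 21–6.
  Proposal G vs Proposal A: Proposal G wins 15–12.
  Proposal F vs Proposal B: Proposal B wins 15–12.
  Proposal F vs Proposal C: Proposal F wins 21–6.
  Proposal F vs Proposal A: Proposal A wins 18–9.
  Proposal B vs Proposal C: Proposal B wins 21–6.
  Proposal B vs Proposal A: Proposal B wins 15–12.
  Proposal C vs Proposal A: Proposal A wins 21–6.
Copeland scores (wins − losses):
  Proposal G: 3 − 1 = 2
  Proposal F: 1 − 3 = -2
  Proposal B: 4 − 0 = 4
  Proposal C: 0 − 4 = -4
  Proposal A: 2 − 2 = 0
Proposal B has the best Copeland score.

Proposal B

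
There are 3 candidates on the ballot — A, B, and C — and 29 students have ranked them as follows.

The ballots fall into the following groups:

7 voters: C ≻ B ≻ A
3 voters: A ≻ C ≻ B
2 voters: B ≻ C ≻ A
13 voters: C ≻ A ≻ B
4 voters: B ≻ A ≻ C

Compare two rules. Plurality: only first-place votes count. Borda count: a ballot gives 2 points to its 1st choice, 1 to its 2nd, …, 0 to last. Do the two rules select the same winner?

Plurality first-place counts: A 3, B 6, C 20 → C.
Borda totals: A 23, B 19, C 45 → C.
The two rules agree on C.

Yes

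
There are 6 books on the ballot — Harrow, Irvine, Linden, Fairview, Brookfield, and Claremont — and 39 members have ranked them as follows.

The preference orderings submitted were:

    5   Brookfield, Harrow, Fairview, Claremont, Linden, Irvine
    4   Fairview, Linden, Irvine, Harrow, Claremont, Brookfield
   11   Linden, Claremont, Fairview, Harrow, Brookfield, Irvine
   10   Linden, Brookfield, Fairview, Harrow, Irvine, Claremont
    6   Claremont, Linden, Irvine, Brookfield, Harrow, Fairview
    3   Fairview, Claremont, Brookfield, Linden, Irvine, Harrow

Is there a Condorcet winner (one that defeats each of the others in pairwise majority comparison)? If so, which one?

Linden

Head-to-head results (39 voters total):
Harrow vs Irvine: Harrow wins 26–13.
Harrow vs Linden: Linden wins 34–5.
Harrow vs Fairview: Fairview wins 28–11.
Harrow vs Brookfield: Brookfield wins 24–15.
Harrow vs Claremont: Claremont wins 20–19.
Irvine vs Linden: Linden wins 39–0.
Irvine vs Fairview: Fairview wins 33–6.
Irvine vs Brookfield: Brookfield wins 29–10.
Irvine vs Claremont: Claremont wins 25–14.
Linden vs Fairview: Linden wins 27–12.
Linden vs Brookfield: Linden wins 31–8.
Linden vs Claremont: Linden wins 25–14.
Fairview vs Brookfield: Brookfield wins 21–18.
Fairview vs Claremont: Fairview wins 22–17.
Brookfield vs Claremont: Claremont wins 24–15.
Linden beats each rival — Harrow (34–5), Irvine (39–0), Fairview (27–12), Brookfield (31–8), Claremont (25–14) — so Linden is the Condorcet winner.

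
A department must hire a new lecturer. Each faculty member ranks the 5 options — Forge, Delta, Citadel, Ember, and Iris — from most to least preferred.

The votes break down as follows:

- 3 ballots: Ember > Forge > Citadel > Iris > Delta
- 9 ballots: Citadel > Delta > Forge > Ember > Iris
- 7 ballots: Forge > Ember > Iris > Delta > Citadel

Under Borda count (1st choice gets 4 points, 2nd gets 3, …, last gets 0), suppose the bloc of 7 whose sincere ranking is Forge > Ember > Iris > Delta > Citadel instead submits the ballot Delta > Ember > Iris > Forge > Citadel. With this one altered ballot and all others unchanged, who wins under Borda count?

Borda totals with the altered ballot: Forge 34, Delta 55, Citadel 42, Ember 42, Iris 17.
The switch changes the winner from Forge to Delta.

Delta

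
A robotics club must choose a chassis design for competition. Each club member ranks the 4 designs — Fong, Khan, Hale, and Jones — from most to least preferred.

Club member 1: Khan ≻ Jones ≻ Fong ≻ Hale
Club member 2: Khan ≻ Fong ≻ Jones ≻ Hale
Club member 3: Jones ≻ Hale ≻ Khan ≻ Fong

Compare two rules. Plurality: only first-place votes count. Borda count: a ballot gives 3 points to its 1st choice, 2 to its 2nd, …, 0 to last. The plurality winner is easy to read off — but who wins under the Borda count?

Plurality first-place counts: Fong 0, Khan 2, Hale 0, Jones 1 → Khan.
Borda totals: Fong 3, Khan 7, Hale 2, Jones 6 → Khan.

Khan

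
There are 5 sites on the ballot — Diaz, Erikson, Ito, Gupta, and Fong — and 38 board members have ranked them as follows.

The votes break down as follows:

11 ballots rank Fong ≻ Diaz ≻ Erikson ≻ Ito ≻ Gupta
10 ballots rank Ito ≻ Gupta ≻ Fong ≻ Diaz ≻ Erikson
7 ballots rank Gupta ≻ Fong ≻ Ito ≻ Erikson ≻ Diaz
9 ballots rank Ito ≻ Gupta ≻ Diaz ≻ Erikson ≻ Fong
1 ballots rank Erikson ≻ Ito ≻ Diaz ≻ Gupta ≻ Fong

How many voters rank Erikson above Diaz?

8

Ballots ranking Erikson above Diaz: 7+1 = 8.
Ballots ranking Diaz above Erikson: 11+10+9 = 30.
So 8 of 38 voters prefer Erikson to Diaz.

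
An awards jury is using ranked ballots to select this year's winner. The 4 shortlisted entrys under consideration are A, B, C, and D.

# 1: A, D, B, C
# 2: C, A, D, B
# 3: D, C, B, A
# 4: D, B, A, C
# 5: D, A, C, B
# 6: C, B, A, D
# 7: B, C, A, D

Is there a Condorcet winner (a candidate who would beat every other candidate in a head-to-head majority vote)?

Head-to-head results (7 voters total):
A vs B: B wins 4–3.
A vs C: C wins 4–3.
A vs D: A wins 4–3.
B vs C: C wins 4–3.
B vs D: D wins 5–2.
C vs D: D wins 4–3.
No candidate beats all others: A beats D beats B beats A, a majority cycle.

No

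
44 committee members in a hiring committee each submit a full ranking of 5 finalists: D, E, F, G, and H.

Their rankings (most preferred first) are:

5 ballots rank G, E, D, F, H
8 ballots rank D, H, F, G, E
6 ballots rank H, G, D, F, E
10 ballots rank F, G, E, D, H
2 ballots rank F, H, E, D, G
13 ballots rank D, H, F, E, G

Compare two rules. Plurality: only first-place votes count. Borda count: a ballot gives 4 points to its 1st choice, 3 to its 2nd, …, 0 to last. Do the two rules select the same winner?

Yes

Plurality first-place counts: D 21, E 0, F 12, G 5, H 6 → D.
Borda totals: D 118, E 52, F 101, G 76, H 93 → D.
The two rules agree on D.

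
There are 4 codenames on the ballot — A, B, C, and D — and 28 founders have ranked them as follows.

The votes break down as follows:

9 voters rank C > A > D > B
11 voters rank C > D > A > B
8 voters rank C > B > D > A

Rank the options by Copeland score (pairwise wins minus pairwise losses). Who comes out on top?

Pairwise results:
  A vs B: A wins 20–8.
  A vs C: C wins 28–0.
  A vs D: D wins 19–9.
  B vs C: C wins 28–0.
  B vs D: D wins 20–8.
  C vs D: C wins 28–0.
Copeland scores (wins − losses):
  A: 1 − 2 = -1
  B: 0 − 3 = -3
  C: 3 − 0 = 3
  D: 2 − 1 = 1
C has the best Copeland score.

C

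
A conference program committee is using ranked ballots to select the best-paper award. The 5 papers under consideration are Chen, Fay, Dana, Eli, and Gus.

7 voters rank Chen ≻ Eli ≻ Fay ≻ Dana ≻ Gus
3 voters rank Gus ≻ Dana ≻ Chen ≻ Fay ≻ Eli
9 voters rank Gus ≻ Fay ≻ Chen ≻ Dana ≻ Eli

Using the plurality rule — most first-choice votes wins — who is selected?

First-place vote totals:
  Chen: 7
  Fay: 0
  Dana: 0
  Eli: 0
  Gus: 12
Gus has the most first-place votes.

Gus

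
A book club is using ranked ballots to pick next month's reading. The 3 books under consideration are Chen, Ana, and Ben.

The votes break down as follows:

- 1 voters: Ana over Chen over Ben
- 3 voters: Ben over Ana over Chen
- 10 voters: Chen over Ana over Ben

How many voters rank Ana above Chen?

Ballots ranking Ana above Chen: 1+3 = 4.
Ballots ranking Chen above Ana: 10.
So 4 of 14 voters prefer Ana to Chen.

4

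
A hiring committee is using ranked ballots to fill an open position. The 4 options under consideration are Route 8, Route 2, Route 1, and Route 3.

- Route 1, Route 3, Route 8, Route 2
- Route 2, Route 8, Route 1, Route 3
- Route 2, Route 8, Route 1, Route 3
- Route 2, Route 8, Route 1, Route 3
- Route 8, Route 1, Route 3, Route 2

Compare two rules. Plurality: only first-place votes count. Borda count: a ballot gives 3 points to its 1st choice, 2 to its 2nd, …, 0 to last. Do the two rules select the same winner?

Plurality first-place counts: Route 8 1, Route 2 3, Route 1 1, Route 3 0 → Route 2.
Borda totals: Route 8 10, Route 2 9, Route 1 8, Route 3 3 → Route 8.
The two rules disagree: plurality picks Route 2, Borda picks Route 8.

No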